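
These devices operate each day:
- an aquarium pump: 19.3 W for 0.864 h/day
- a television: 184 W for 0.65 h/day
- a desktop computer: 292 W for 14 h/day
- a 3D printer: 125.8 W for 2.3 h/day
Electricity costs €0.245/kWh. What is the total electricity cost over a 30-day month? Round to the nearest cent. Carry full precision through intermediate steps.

aquarium pump: 19.3 W × 0.864 h × 30 d = 500 Wh = 0.5003 kWh
television: 184 W × 0.65 h × 30 d = 3,588 Wh = 3.588 kWh
desktop computer: 292 W × 14 h × 30 d = 122,640 Wh = 122.6 kWh
3D printer: 125.8 W × 2.3 h × 30 d = 8,680 Wh = 8.68 kWh
Total energy = 0.5003 + 3.588 + 122.6 + 8.68 = 135.4 kWh
Cost = 135.4 kWh × €0.245 = €33.18

€33.18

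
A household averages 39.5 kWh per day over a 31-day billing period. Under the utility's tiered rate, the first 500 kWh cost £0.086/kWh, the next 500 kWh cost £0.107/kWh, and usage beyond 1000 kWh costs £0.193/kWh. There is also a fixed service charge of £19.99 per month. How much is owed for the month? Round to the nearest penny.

£159.82

Usage = 39.5 kWh/day × 31 days = 1224.5 kWh
First 500 kWh × £0.086 = £43.00
Next 500 kWh × £0.107 = £53.50
Remaining 224.5 kWh × £0.193 = £43.33
Energy charge = £139.83; + service £19.99 = £159.82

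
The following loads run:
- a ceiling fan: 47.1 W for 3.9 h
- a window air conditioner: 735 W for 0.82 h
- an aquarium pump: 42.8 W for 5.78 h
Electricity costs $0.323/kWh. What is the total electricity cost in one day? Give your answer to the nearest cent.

ceiling fan: 47.1 W × 3.9 h = 184 Wh = 0.1837 kWh
window air conditioner: 735 W × 0.82 h = 603 Wh = 0.6027 kWh
aquarium pump: 42.8 W × 5.78 h = 247 Wh = 0.2474 kWh
Total energy = 0.1837 + 0.6027 + 0.2474 = 1.034 kWh
Cost = 1.034 kWh × $0.323 = $0.33

$0.33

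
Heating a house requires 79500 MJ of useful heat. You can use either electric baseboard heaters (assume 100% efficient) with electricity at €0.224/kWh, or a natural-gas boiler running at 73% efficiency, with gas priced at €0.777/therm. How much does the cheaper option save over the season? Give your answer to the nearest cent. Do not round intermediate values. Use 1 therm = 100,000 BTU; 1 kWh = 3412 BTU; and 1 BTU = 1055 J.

€4145.06

Heat load = 79500 MJ = 79,500,000,000 J / 1055 = 75,355,450 BTU
Gas: input = 75,355,450 / 0.73 = 103,226,644 BTU = 1,032 therm → 1,032 × €0.777 = €802.07
Electric: 75,355,450 BTU / 3412 = 22,090 kWh → × €0.224 = €4,947.13
Difference = |€802.07 − €4,947.13| = €4,145.06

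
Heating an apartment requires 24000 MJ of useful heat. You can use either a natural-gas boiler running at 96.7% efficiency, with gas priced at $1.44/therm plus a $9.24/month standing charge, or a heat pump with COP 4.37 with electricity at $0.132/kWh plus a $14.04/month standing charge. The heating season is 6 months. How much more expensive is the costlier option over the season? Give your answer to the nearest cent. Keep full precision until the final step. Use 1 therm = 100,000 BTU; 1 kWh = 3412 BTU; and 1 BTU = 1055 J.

Heat load = 24000 MJ = 24,000,000,000 J / 1055 = 22,748,815 BTU
Gas: input = 22,748,815 / 0.967 = 23,525,145 BTU = 235.3 therm → 235.3 × $1.44 = $338.76; + 6 × $9.24 standing = $394.20
Heat pump: 22,748,815 BTU / 3412 = 6,667 kWh heat; / 4.37 = 1,526 kWh in → × $0.132 = $201.39; + 6 × $14.04 standing = $285.63
Difference = |$394.20 − $285.63| = $108.57

$108.57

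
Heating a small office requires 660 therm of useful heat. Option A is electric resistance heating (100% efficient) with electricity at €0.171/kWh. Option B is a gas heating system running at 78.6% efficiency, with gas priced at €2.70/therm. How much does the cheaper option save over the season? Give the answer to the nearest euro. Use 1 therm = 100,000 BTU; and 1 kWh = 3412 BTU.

€1041

Heat load = 660 therm × 100,000 = 66,000,000 BTU
Gas: input = 66,000,000 / 0.786 = 83,969,466 BTU = 839.7 therm → 839.7 × €2.70 = €2,267.18
Electric: 66,000,000 BTU / 3412 = 19,340 kWh → × €0.171 = €3,307.74
Difference = |€2,267.18 − €3,307.74| = €1,040.56 ≈ €1041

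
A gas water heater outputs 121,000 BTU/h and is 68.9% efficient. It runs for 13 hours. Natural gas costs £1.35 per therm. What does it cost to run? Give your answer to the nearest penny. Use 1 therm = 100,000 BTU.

Heat delivered = 121,000 BTU/h × 13 h = 1,573,000 BTU
Gas input = 1,573,000 / 0.689 = 2,283,019 BTU
= 2,283,019 / 100,000 = 22.83 therm
Cost = 22.83 × £1.35/therm = £30.82

£30.82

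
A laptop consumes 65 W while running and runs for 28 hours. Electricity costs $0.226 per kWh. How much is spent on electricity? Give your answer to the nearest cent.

$0.41

Energy = 65 W × 28 h = 1,820 Wh = 1.82 kWh
Cost = 1.82 kWh × $0.226/kWh = $0.41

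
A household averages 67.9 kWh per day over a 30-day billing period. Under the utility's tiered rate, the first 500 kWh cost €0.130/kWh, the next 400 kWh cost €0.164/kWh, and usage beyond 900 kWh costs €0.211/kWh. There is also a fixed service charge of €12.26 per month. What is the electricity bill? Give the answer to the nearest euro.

Usage = 67.9 kWh/day × 30 days = 2037 kWh
First 500 kWh × €0.130 = €65.00
Next 400 kWh × €0.164 = €65.60
Remaining 1137 kWh × €0.211 = €239.91
Energy charge = €370.51; + service €12.26 = €382.77 ≈ €383

€383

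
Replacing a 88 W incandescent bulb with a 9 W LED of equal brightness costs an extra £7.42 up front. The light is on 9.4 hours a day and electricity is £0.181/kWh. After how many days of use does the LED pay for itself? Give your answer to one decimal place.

55.2 days

Power saved = 88 − 9 = 79 W
Daily energy saved = 79 W × 9.4 h = 742.6 Wh = 0.7426 kWh
Daily savings = 0.7426 × £0.181 = £0.1344
Payback = £7.42 / £0.1344 per day = 55.2 days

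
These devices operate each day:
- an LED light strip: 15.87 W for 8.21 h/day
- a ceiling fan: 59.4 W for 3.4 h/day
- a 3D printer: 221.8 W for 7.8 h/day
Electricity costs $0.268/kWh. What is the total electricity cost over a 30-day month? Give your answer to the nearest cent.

$16.58

LED light strip: 15.87 W × 8.21 h × 30 d = 3,909 Wh = 3.909 kWh
ceiling fan: 59.4 W × 3.4 h × 30 d = 6,059 Wh = 6.059 kWh
3D printer: 221.8 W × 7.8 h × 30 d = 51,901 Wh = 51.9 kWh
Total energy = 3.909 + 6.059 + 51.9 = 61.87 kWh
Cost = 61.87 kWh × $0.268 = $16.58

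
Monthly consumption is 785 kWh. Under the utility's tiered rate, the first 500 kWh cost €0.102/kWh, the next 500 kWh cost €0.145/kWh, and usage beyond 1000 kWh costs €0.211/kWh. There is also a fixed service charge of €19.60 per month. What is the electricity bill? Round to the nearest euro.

First 500 kWh × €0.102 = €51.00
Next 285 kWh × €0.145 = €41.32
Remaining tier: 0 kWh (not reached)
Energy charge = €92.32; + service €19.60 = €111.92 ≈ €112

€112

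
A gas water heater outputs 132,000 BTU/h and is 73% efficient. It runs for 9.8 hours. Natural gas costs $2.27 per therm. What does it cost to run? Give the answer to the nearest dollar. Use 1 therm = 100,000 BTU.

Heat delivered = 132,000 BTU/h × 9.8 h = 1,293,600 BTU
Gas input = 1,293,600 / 0.73 = 1,772,055 BTU
= 1,772,055 / 100,000 = 17.72 therm
Cost = 17.72 × $2.27/therm = $40.23 ≈ $40

$40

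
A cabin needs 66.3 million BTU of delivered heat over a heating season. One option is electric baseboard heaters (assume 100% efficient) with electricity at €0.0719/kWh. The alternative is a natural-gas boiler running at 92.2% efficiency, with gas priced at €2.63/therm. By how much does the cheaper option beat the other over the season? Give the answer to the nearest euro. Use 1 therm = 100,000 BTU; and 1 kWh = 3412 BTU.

Heat load = 66.3 × 10⁶ BTU = 66,300,000 BTU
Gas: input = 66,300,000 / 0.922 = 71,908,894 BTU = 719.1 therm → 719.1 × €2.63 = €1,891.20
Electric: 66,300,000 BTU / 3412 = 19,430 kWh → × €0.0719 = €1,397.12
Difference = |€1,891.20 − €1,397.12| = €494.08 ≈ €494

€494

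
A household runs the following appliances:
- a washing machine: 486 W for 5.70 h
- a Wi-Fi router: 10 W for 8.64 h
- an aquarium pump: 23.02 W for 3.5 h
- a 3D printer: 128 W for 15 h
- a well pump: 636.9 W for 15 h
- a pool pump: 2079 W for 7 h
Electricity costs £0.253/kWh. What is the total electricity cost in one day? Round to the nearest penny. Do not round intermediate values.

washing machine: 486 W × 5.70 h = 2,770 Wh = 2.77 kWh
Wi-Fi router: 10 W × 8.64 h = 86 Wh = 0.0864 kWh
aquarium pump: 23.02 W × 3.5 h = 81 Wh = 0.08057 kWh
3D printer: 128 W × 15 h = 1,920 Wh = 1.92 kWh
well pump: 636.9 W × 15 h = 9,554 Wh = 9.553 kWh
pool pump: 2079 W × 7 h = 14,553 Wh = 14.55 kWh
Total energy = 2.77 + 0.0864 + 0.08057 + 1.92 + 9.553 + 14.55 = 28.96 kWh
Cost = 28.96 kWh × £0.253 = £7.33

£7.33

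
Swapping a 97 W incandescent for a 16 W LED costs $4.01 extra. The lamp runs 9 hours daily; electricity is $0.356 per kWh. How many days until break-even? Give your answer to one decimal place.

Power saved = 97 − 16 = 81 W
Daily energy saved = 81 W × 9 h = 729 Wh = 0.729 kWh
Daily savings = 0.729 × $0.356 = $0.2595
Payback = $4.01 / $0.2595 per day = 15.45 days

15.5 days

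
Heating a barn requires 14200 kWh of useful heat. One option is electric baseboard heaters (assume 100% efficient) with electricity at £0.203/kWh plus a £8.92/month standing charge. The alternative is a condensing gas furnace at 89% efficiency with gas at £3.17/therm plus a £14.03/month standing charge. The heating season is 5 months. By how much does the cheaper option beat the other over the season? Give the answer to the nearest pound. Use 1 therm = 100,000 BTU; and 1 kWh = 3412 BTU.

Heat load = 14200 kWh × 3412 = 48,450,400 BTU
Gas: input = 48,450,400 / 0.89 = 54,438,652 BTU = 544.4 therm → 544.4 × £3.17 = £1,725.71; + 5 × £14.03 standing = £1,795.86
Electric: 48,450,400 BTU / 3412 = 14,200 kWh → × £0.203 = £2,882.60; + 5 × £8.92 standing = £2,927.20
Difference = |£1,795.86 − £2,927.20| = £1,131.34 ≈ £1131

£1131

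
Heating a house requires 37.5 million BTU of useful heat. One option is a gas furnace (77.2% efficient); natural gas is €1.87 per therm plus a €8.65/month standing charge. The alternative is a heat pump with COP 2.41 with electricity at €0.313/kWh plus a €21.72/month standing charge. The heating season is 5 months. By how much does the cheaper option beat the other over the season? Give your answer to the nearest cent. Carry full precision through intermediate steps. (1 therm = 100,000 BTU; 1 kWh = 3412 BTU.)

€584.41

Heat load = 37.5 × 10⁶ BTU = 37,500,000 BTU
Gas: input = 37,500,000 / 0.772 = 48,575,130 BTU = 485.8 therm → 485.8 × €1.87 = €908.35; + 5 × €8.65 standing = €951.60
Heat pump: 37,500,000 BTU / 3412 = 10,990 kWh heat; / 2.41 = 4,560 kWh in → × €0.313 = €1,427.41; + 5 × €21.72 standing = €1,536.01
Difference = |€951.60 − €1,536.01| = €584.41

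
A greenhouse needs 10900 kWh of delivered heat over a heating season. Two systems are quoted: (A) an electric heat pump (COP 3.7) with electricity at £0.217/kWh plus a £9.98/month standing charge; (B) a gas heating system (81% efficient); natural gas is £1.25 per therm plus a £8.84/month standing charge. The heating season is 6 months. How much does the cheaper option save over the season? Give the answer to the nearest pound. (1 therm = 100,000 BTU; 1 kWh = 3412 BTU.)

£72

Heat load = 10900 kWh × 3412 = 37,190,800 BTU
Gas: input = 37,190,800 / 0.81 = 45,914,568 BTU = 459.1 therm → 459.1 × £1.25 = £573.93; + 6 × £8.84 standing = £626.97
Heat pump: 37,190,800 BTU / 3412 = 10,900 kWh heat; / 3.7 = 2,946 kWh in → × £0.217 = £639.27; + 6 × £9.98 standing = £699.15
Difference = |£626.97 − £699.15| = £72.18 ≈ £72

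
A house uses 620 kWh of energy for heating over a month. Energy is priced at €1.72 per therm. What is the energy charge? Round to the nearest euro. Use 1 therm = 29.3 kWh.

620 kWh × (0.03413 therm/kWh) = 21.16 therm
Cost = 21.16 therm × €1.72/therm = €36.40 ≈ €36

€36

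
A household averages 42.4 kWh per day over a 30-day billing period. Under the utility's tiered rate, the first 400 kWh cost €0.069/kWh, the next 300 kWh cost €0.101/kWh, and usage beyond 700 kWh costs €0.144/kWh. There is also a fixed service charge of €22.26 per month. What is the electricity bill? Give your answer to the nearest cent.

Usage = 42.4 kWh/day × 30 days = 1272 kWh
First 400 kWh × €0.069 = €27.60
Next 300 kWh × €0.101 = €30.30
Remaining 572 kWh × €0.144 = €82.37
Energy charge = €140.27; + service €22.26 = €162.53

€162.53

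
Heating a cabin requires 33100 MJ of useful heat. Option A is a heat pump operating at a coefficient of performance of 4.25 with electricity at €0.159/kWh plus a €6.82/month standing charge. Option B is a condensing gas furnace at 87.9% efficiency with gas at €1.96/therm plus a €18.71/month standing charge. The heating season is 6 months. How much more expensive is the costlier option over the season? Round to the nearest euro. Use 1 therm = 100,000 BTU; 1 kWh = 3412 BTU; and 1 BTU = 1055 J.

Heat load = 33100 MJ = 33,100,000,000 J / 1055 = 31,374,408 BTU
Gas: input = 31,374,408 / 0.879 = 35,693,296 BTU = 356.9 therm → 356.9 × €1.96 = €699.59; + 6 × €18.71 standing = €811.85
Heat pump: 31,374,408 BTU / 3412 = 9,195 kWh heat; / 4.25 = 2,164 kWh in → × €0.159 = €344.01; + 6 × €6.82 standing = €384.93
Difference = |€811.85 − €384.93| = €426.92 ≈ €427

€427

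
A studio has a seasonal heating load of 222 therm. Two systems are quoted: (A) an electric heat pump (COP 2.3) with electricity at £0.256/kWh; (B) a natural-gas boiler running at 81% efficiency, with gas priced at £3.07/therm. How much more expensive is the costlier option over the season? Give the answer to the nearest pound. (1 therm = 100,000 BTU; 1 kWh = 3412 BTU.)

Heat load = 222 therm × 100,000 = 22,200,000 BTU
Gas: input = 22,200,000 / 0.81 = 27,407,407 BTU = 274.1 therm → 274.1 × £3.07 = £841.41
Heat pump: 22,200,000 BTU / 3412 = 6,506 kWh heat; / 2.3 = 2,829 kWh in → × £0.256 = £724.20
Difference = |£841.41 − £724.20| = £117.21 ≈ £117

£117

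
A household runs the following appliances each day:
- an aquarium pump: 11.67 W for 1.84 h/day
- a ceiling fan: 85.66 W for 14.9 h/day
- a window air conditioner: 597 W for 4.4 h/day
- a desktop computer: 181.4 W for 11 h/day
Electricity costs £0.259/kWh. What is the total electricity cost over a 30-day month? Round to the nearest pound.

aquarium pump: 11.67 W × 1.84 h × 30 d = 644 Wh = 0.6442 kWh
ceiling fan: 85.66 W × 14.9 h × 30 d = 38,290 Wh = 38.29 kWh
window air conditioner: 597 W × 4.4 h × 30 d = 78,804 Wh = 78.8 kWh
desktop computer: 181.4 W × 11 h × 30 d = 59,862 Wh = 59.86 kWh
Total energy = 0.6442 + 38.29 + 78.8 + 59.86 = 177.6 kWh
Cost = 177.6 kWh × £0.259 = £46.00

£46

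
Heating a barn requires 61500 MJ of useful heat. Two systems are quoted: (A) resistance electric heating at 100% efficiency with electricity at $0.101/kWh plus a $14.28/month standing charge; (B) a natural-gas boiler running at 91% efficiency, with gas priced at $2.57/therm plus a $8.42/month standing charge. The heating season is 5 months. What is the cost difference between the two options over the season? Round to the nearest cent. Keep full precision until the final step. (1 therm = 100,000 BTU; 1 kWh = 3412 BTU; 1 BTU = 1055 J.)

$108.56

Heat load = 61500 MJ = 61,500,000,000 J / 1055 = 58,293,839 BTU
Gas: input = 58,293,839 / 0.91 = 64,059,164 BTU = 640.6 therm → 640.6 × $2.57 = $1,646.32; + 5 × $8.42 standing = $1,688.42
Electric: 58,293,839 BTU / 3412 = 17,080 kWh → × $0.101 = $1,725.58; + 5 × $14.28 standing = $1,796.98
Difference = |$1,688.42 − $1,796.98| = $108.56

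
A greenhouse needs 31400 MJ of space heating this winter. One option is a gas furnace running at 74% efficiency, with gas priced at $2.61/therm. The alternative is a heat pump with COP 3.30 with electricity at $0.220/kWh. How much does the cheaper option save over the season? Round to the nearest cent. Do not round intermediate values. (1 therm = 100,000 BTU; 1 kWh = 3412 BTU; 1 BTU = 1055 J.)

$468.21

Heat load = 31400 MJ = 31,400,000,000 J / 1055 = 29,763,033 BTU
Gas: input = 29,763,033 / 0.74 = 40,220,315 BTU = 402.2 therm → 402.2 × $2.61 = $1,049.75
Heat pump: 29,763,033 BTU / 3412 = 8,723 kWh heat; / 3.30 = 2,643 kWh in → × $0.220 = $581.54
Difference = |$1,049.75 − $581.54| = $468.21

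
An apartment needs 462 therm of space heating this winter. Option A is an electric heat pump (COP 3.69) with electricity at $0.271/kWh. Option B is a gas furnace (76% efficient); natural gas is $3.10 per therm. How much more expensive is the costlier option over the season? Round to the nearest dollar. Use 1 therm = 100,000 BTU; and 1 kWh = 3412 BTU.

Heat load = 462 therm × 100,000 = 46,200,000 BTU
Gas: input = 46,200,000 / 0.76 = 60,789,474 BTU = 607.9 therm → 607.9 × $3.10 = $1,884.47
Heat pump: 46,200,000 BTU / 3412 = 13,540 kWh heat; / 3.69 = 3,669 kWh in → × $0.271 = $994.43
Difference = |$1,884.47 − $994.43| = $890.04 ≈ $890

$890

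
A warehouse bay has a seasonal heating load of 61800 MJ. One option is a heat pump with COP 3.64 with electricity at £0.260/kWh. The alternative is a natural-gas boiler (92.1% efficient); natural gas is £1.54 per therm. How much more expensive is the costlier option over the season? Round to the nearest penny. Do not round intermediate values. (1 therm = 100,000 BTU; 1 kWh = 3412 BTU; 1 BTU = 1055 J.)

£246.82

Heat load = 61800 MJ = 61,800,000,000 J / 1055 = 58,578,199 BTU
Gas: input = 58,578,199 / 0.921 = 63,602,822 BTU = 636 therm → 636 × £1.54 = £979.48
Heat pump: 58,578,199 BTU / 3412 = 17,170 kWh heat; / 3.64 = 4,717 kWh in → × £0.260 = £1,226.31
Difference = |£979.48 − £1,226.31| = £246.82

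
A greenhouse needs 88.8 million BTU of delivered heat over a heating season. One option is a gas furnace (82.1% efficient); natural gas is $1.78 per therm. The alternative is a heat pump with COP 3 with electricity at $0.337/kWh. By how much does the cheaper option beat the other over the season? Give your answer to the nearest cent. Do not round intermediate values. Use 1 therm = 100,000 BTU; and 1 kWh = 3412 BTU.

$998.30

Heat load = 88.8 × 10⁶ BTU = 88,800,000 BTU
Gas: input = 88,800,000 / 0.821 = 108,160,780 BTU = 1,082 therm → 1,082 × $1.78 = $1,925.26
Heat pump: 88,800,000 BTU / 3412 = 26,030 kWh heat; / 3 = 8,675 kWh in → × $0.337 = $2,923.56
Difference = |$1,925.26 − $2,923.56| = $998.30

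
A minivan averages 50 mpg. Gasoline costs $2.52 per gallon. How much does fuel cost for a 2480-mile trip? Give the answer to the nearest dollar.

Fuel = 2480 mi / 50 mpg = 49.6 gal
Cost = 49.6 gal × $2.52/gal = $124.99 ≈ $125

$125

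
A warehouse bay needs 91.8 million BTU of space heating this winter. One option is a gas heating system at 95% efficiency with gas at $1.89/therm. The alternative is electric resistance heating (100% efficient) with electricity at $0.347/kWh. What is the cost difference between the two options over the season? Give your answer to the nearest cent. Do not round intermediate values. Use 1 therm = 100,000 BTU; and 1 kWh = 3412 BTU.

$7509.71

Heat load = 91.8 × 10⁶ BTU = 91,800,000 BTU
Gas: input = 91,800,000 / 0.95 = 96,631,579 BTU = 966.3 therm → 966.3 × $1.89 = $1,826.34
Electric: 91,800,000 BTU / 3412 = 26,910 kWh → × $0.347 = $9,336.05
Difference = |$1,826.34 − $9,336.05| = $7,509.71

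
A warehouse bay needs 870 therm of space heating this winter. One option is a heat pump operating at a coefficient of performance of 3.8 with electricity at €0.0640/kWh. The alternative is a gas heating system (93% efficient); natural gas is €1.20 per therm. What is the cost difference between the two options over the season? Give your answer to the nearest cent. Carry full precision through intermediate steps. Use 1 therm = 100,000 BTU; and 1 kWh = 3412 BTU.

€693.14

Heat load = 870 therm × 100,000 = 87,000,000 BTU
Gas: input = 87,000,000 / 0.93 = 93,548,387 BTU = 935.5 therm → 935.5 × €1.20 = €1,122.58
Heat pump: 87,000,000 BTU / 3412 = 25,500 kWh heat; / 3.8 = 6,710 kWh in → × €0.0640 = €429.44
Difference = |€1,122.58 − €429.44| = €693.14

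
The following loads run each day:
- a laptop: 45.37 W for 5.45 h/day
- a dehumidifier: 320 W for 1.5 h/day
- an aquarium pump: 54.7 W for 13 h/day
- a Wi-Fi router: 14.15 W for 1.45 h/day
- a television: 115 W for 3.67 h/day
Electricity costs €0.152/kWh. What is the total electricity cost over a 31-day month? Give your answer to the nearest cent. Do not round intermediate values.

€8.86

laptop: 45.37 W × 5.45 h × 31 d = 7,665 Wh = 7.665 kWh
dehumidifier: 320 W × 1.5 h × 31 d = 14,880 Wh = 14.88 kWh
aquarium pump: 54.7 W × 13 h × 31 d = 22,044 Wh = 22.04 kWh
Wi-Fi router: 14.15 W × 1.45 h × 31 d = 636 Wh = 0.636 kWh
television: 115 W × 3.67 h × 31 d = 13,084 Wh = 13.08 kWh
Total energy = 7.665 + 14.88 + 22.04 + 0.636 + 13.08 = 58.31 kWh
Cost = 58.31 kWh × €0.152 = €8.86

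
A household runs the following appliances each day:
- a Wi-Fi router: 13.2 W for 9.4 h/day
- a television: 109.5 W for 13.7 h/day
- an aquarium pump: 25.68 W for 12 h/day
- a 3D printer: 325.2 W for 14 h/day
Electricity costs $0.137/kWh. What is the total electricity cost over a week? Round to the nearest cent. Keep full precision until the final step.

$6.22

Wi-Fi router: 13.2 W × 9.4 h × 7 d = 869 Wh = 0.8686 kWh
television: 109.5 W × 13.7 h × 7 d = 10,501 Wh = 10.5 kWh
aquarium pump: 25.68 W × 12 h × 7 d = 2,157 Wh = 2.157 kWh
3D printer: 325.2 W × 14 h × 7 d = 31,870 Wh = 31.87 kWh
Total energy = 0.8686 + 10.5 + 2.157 + 31.87 = 45.4 kWh
Cost = 45.4 kWh × $0.137 = $6.22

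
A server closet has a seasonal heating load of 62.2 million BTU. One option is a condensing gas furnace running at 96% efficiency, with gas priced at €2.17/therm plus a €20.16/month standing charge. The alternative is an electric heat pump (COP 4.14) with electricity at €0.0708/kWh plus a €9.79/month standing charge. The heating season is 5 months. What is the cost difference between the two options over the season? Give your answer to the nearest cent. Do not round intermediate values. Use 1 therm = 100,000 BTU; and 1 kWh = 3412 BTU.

Heat load = 62.2 × 10⁶ BTU = 62,200,000 BTU
Gas: input = 62,200,000 / 0.96 = 64,791,667 BTU = 647.9 therm → 647.9 × €2.17 = €1,405.98; + 5 × €20.16 standing = €1,506.78
Heat pump: 62,200,000 BTU / 3412 = 18,230 kWh heat; / 4.14 = 4,403 kWh in → × €0.0708 = €311.76; + 5 × €9.79 standing = €360.71
Difference = |€1,506.78 − €360.71| = €1,146.07

€1146.07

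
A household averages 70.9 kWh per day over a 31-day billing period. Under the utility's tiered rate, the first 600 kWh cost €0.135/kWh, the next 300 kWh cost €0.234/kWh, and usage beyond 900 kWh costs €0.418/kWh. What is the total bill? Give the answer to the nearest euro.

Usage = 70.9 kWh/day × 31 days = 2197.9 kWh
First 600 kWh × €0.135 = €81.00
Next 300 kWh × €0.234 = €70.20
Remaining 1297.9 kWh × €0.418 = €542.52
Total = €693.72 ≈ €694

€694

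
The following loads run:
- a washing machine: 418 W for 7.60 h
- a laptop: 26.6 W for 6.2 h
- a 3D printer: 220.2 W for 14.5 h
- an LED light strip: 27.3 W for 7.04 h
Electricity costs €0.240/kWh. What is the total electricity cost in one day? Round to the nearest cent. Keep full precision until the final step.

washing machine: 418 W × 7.60 h = 3,177 Wh = 3.177 kWh
laptop: 26.6 W × 6.2 h = 165 Wh = 0.1649 kWh
3D printer: 220.2 W × 14.5 h = 3,193 Wh = 3.193 kWh
LED light strip: 27.3 W × 7.04 h = 192 Wh = 0.1922 kWh
Total energy = 3.177 + 0.1649 + 3.193 + 0.1922 = 6.727 kWh
Cost = 6.727 kWh × €0.240 = €1.61

€1.61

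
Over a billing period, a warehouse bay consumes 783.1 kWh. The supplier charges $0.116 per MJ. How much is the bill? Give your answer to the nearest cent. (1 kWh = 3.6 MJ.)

783.1 kWh × (3.6 MJ/kWh) = 2,819 MJ
Cost = 2,819 MJ × $0.116/MJ = $327.02

$327.02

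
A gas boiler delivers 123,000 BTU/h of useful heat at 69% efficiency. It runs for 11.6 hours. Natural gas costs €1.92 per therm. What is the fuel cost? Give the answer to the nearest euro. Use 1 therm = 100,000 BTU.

Heat delivered = 123,000 BTU/h × 11.6 h = 1,426,800 BTU
Gas input = 1,426,800 / 0.69 = 2,067,826 BTU
= 2,067,826 / 100,000 = 20.68 therm
Cost = 20.68 × €1.92/therm = €39.70 ≈ €40

€40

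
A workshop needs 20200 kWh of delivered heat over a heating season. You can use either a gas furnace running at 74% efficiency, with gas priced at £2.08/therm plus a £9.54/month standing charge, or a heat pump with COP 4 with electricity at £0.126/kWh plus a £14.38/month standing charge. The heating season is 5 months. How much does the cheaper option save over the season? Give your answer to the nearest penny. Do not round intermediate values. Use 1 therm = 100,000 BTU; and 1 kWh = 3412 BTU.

£1276.78

Heat load = 20200 kWh × 3412 = 68,922,400 BTU
Gas: input = 68,922,400 / 0.74 = 93,138,378 BTU = 931.4 therm → 931.4 × £2.08 = £1,937.28; + 5 × £9.54 standing = £1,984.98
Heat pump: 68,922,400 BTU / 3412 = 20,200 kWh heat; / 4 = 5,050 kWh in → × £0.126 = £636.30; + 5 × £14.38 standing = £708.20
Difference = |£1,984.98 − £708.20| = £1,276.78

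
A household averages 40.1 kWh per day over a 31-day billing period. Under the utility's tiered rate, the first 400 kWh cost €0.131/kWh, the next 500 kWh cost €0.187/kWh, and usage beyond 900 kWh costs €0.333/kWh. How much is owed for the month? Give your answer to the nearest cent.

€260.15

Usage = 40.1 kWh/day × 31 days = 1243.1 kWh
First 400 kWh × €0.131 = €52.40
Next 500 kWh × €0.187 = €93.50
Remaining 343.1 kWh × €0.333 = €114.25
Total = €260.15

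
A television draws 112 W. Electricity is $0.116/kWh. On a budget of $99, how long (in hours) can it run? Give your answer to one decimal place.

Energy budget = $99 / $0.116 per kWh = 853.4 kWh = 853,448 Wh
Runtime = 853,448 Wh / 112 W = 7,620 h

7620.1 h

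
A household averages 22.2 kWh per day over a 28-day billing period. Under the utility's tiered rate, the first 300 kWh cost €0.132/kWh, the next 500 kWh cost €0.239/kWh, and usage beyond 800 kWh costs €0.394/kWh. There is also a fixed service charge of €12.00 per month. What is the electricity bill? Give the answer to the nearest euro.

Usage = 22.2 kWh/day × 28 days = 621.6 kWh
First 300 kWh × €0.132 = €39.60
Next 321.6 kWh × €0.239 = €76.86
Remaining tier: 0 kWh (not reached)
Energy charge = €116.46; + service €12.00 = €128.46 ≈ €128

€128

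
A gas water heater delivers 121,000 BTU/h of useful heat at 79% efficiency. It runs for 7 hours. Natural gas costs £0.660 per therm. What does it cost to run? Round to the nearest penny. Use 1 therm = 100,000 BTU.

Heat delivered = 121,000 BTU/h × 7 h = 847,000 BTU
Gas input = 847,000 / 0.79 = 1,072,152 BTU
= 1,072,152 / 100,000 = 10.72 therm
Cost = 10.72 × £0.660/therm = £7.08

£7.08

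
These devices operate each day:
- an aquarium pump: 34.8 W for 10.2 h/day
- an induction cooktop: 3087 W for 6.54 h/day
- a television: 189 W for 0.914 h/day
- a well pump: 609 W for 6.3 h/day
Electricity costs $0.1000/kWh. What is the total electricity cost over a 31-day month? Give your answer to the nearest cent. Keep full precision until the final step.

aquarium pump: 34.8 W × 10.2 h × 31 d = 11,004 Wh = 11 kWh
induction cooktop: 3087 W × 6.54 h × 31 d = 625,858 Wh = 625.9 kWh
television: 189 W × 0.914 h × 31 d = 5,355 Wh = 5.355 kWh
well pump: 609 W × 6.3 h × 31 d = 118,938 Wh = 118.9 kWh
Total energy = 11 + 625.9 + 5.355 + 118.9 = 761.2 kWh
Cost = 761.2 kWh × $0.1000 = $76.12

$76.12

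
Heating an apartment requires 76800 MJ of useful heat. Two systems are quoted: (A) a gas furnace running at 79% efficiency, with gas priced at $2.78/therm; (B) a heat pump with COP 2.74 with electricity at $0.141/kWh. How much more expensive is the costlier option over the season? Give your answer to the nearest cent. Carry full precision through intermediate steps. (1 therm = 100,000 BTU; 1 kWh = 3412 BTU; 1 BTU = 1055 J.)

$1463.78

Heat load = 76800 MJ = 76,800,000,000 J / 1055 = 72,796,209 BTU
Gas: input = 72,796,209 / 0.79 = 92,147,099 BTU = 921.5 therm → 921.5 × $2.78 = $2,561.69
Heat pump: 72,796,209 BTU / 3412 = 21,340 kWh heat; / 2.74 = 7,787 kWh in → × $0.141 = $1,097.91
Difference = |$2,561.69 − $1,097.91| = $1,463.78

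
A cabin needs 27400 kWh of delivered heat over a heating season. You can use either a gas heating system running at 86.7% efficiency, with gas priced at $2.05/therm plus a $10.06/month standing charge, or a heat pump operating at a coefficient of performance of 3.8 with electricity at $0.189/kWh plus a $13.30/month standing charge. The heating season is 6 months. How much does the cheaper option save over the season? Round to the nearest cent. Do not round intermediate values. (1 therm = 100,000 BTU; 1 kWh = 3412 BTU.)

$828.29

Heat load = 27400 kWh × 3412 = 93,488,800 BTU
Gas: input = 93,488,800 / 0.867 = 107,830,219 BTU = 1,078 therm → 1,078 × $2.05 = $2,210.52; + 6 × $10.06 standing = $2,270.88
Heat pump: 93,488,800 BTU / 3412 = 27,400 kWh heat; / 3.8 = 7,211 kWh in → × $0.189 = $1,362.79; + 6 × $13.30 standing = $1,442.59
Difference = |$2,270.88 − $1,442.59| = $828.29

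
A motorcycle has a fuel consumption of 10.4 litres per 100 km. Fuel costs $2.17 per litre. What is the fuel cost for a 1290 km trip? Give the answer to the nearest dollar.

$291

Fuel = 10.4 L/100 km × 1290 km / 100 = 134.2 L
Cost = 134.2 L × $2.17/L = $291.13 ≈ $291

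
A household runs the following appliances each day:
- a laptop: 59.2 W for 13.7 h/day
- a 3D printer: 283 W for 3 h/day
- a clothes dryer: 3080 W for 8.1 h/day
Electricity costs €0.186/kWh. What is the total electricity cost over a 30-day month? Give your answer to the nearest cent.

laptop: 59.2 W × 13.7 h × 30 d = 24,331 Wh = 24.33 kWh
3D printer: 283 W × 3 h × 30 d = 25,470 Wh = 25.47 kWh
clothes dryer: 3080 W × 8.1 h × 30 d = 748,440 Wh = 748.4 kWh
Total energy = 24.33 + 25.47 + 748.4 = 798.2 kWh
Cost = 798.2 kWh × €0.186 = €148.47

€148.47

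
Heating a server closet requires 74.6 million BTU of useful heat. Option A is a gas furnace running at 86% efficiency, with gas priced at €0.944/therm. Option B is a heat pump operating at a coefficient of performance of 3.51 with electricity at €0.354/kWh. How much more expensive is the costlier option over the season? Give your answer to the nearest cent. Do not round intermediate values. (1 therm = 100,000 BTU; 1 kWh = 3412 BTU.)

€1386.22

Heat load = 74.6 × 10⁶ BTU = 74,600,000 BTU
Gas: input = 74,600,000 / 0.86 = 86,744,186 BTU = 867.4 therm → 867.4 × €0.944 = €818.87
Heat pump: 74,600,000 BTU / 3412 = 21,860 kWh heat; / 3.51 = 6,229 kWh in → × €0.354 = €2,205.09
Difference = |€818.87 − €2,205.09| = €1,386.22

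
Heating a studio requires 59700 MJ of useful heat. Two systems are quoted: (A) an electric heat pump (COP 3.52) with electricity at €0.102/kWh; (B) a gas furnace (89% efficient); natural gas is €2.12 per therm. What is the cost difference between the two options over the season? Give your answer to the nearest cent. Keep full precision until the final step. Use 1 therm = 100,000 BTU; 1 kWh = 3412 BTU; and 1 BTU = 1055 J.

€867.35

Heat load = 59700 MJ = 59,700,000,000 J / 1055 = 56,587,678 BTU
Gas: input = 56,587,678 / 0.89 = 63,581,660 BTU = 635.8 therm → 635.8 × €2.12 = €1,347.93
Heat pump: 56,587,678 BTU / 3412 = 16,580 kWh heat; / 3.52 = 4,712 kWh in → × €0.102 = €480.59
Difference = |€1,347.93 − €480.59| = €867.35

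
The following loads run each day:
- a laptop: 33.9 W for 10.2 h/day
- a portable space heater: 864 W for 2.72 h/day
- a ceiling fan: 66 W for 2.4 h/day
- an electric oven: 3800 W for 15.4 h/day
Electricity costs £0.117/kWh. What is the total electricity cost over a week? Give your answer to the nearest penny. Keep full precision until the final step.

laptop: 33.9 W × 10.2 h × 7 d = 2,420 Wh = 2.42 kWh
portable space heater: 864 W × 2.72 h × 7 d = 16,451 Wh = 16.45 kWh
ceiling fan: 66 W × 2.4 h × 7 d = 1,109 Wh = 1.109 kWh
electric oven: 3800 W × 15.4 h × 7 d = 409,640 Wh = 409.6 kWh
Total energy = 2.42 + 16.45 + 1.109 + 409.6 = 429.6 kWh
Cost = 429.6 kWh × £0.117 = £50.27

£50.27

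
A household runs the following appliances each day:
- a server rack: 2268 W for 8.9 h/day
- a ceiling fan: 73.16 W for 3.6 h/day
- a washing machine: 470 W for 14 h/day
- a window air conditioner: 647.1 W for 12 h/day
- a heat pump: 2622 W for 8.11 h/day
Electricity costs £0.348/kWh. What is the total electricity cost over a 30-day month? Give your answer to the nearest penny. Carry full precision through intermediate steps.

server rack: 2268 W × 8.9 h × 30 d = 605,556 Wh = 605.6 kWh
ceiling fan: 73.16 W × 3.6 h × 30 d = 7,901 Wh = 7.901 kWh
washing machine: 470 W × 14 h × 30 d = 197,400 Wh = 197.4 kWh
window air conditioner: 647.1 W × 12 h × 30 d = 232,956 Wh = 233 kWh
heat pump: 2622 W × 8.11 h × 30 d = 637,933 Wh = 637.9 kWh
Total energy = 605.6 + 7.901 + 197.4 + 233 + 637.9 = 1,682 kWh
Cost = 1,682 kWh × £0.348 = £585.25

£585.25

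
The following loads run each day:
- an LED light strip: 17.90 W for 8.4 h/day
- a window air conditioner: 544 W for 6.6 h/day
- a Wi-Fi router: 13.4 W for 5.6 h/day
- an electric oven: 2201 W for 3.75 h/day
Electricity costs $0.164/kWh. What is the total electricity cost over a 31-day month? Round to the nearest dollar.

LED light strip: 17.90 W × 8.4 h × 31 d = 4,661 Wh = 4.661 kWh
window air conditioner: 544 W × 6.6 h × 31 d = 111,302 Wh = 111.3 kWh
Wi-Fi router: 13.4 W × 5.6 h × 31 d = 2,326 Wh = 2.326 kWh
electric oven: 2201 W × 3.75 h × 31 d = 255,866 Wh = 255.9 kWh
Total energy = 4.661 + 111.3 + 2.326 + 255.9 = 374.2 kWh
Cost = 374.2 kWh × $0.164 = $61.36 ≈ $61

$61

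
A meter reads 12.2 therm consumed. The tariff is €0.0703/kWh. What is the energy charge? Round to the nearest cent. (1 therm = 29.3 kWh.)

12.2 therm × (29.3 kWh/therm) = 357.5 kWh
Cost = 357.5 kWh × €0.0703/kWh = €25.13

€25.13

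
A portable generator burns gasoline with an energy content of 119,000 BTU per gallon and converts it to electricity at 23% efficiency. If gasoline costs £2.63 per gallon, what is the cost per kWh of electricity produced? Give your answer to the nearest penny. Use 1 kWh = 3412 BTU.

£0.33

Electrical output per gallon = 119,000 BTU × 0.23 / 3412 BTU/kWh = 8.022 kWh
Cost per kWh = £2.63 / 8.022 kWh = £0.328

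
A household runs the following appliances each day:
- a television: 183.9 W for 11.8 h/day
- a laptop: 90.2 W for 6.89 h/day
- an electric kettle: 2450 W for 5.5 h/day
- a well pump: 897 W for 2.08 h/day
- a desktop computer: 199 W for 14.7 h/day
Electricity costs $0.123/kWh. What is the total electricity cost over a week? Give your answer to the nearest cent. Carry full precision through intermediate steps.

$18.13

television: 183.9 W × 11.8 h × 7 d = 15,190 Wh = 15.19 kWh
laptop: 90.2 W × 6.89 h × 7 d = 4,350 Wh = 4.35 kWh
electric kettle: 2450 W × 5.5 h × 7 d = 94,325 Wh = 94.33 kWh
well pump: 897 W × 2.08 h × 7 d = 13,060 Wh = 13.06 kWh
desktop computer: 199 W × 14.7 h × 7 d = 20,477 Wh = 20.48 kWh
Total energy = 15.19 + 4.35 + 94.33 + 13.06 + 20.48 = 147.4 kWh
Cost = 147.4 kWh × $0.123 = $18.13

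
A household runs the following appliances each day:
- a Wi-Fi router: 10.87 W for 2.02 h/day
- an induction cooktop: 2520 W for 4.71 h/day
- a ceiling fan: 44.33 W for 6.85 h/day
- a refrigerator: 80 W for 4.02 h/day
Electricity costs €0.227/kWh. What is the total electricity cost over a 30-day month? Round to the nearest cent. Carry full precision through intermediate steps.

€85.24

Wi-Fi router: 10.87 W × 2.02 h × 30 d = 659 Wh = 0.6587 kWh
induction cooktop: 2520 W × 4.71 h × 30 d = 356,076 Wh = 356.1 kWh
ceiling fan: 44.33 W × 6.85 h × 30 d = 9,110 Wh = 9.11 kWh
refrigerator: 80 W × 4.02 h × 30 d = 9,648 Wh = 9.648 kWh
Total energy = 0.6587 + 356.1 + 9.11 + 9.648 = 375.5 kWh
Cost = 375.5 kWh × €0.227 = €85.24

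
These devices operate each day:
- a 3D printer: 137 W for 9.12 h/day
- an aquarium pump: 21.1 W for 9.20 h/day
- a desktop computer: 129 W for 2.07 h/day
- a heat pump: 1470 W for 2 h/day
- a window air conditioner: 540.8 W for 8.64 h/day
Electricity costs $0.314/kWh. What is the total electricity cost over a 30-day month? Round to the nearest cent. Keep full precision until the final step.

3D printer: 137 W × 9.12 h × 30 d = 37,483 Wh = 37.48 kWh
aquarium pump: 21.1 W × 9.20 h × 30 d = 5,824 Wh = 5.824 kWh
desktop computer: 129 W × 2.07 h × 30 d = 8,011 Wh = 8.011 kWh
heat pump: 1470 W × 2 h × 30 d = 88,200 Wh = 88.2 kWh
window air conditioner: 540.8 W × 8.64 h × 30 d = 140,175 Wh = 140.2 kWh
Total energy = 37.48 + 5.824 + 8.011 + 88.2 + 140.2 = 279.7 kWh
Cost = 279.7 kWh × $0.314 = $87.82

$87.82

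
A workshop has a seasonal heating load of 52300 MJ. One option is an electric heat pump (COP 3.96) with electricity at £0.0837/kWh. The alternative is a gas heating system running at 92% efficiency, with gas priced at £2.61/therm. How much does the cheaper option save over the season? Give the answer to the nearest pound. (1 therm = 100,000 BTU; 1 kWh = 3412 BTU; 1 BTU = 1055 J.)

Heat load = 52300 MJ = 52,300,000,000 J / 1055 = 49,573,460 BTU
Gas: input = 49,573,460 / 0.92 = 53,884,195 BTU = 538.8 therm → 538.8 × £2.61 = £1,406.38
Heat pump: 49,573,460 BTU / 3412 = 14,530 kWh heat; / 3.96 = 3,669 kWh in → × £0.0837 = £307.09
Difference = |£1,406.38 − £307.09| = £1,099.28 ≈ £1099

£1099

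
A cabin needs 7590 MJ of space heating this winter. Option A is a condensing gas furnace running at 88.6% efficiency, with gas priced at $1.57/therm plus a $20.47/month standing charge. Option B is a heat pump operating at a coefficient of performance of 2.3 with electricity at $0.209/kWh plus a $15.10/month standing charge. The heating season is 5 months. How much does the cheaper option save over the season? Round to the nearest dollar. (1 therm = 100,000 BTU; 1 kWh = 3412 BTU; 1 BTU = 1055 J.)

$37

Heat load = 7590 MJ = 7,590,000,000 J / 1055 = 7,194,313 BTU
Gas: input = 7,194,313 / 0.886 = 8,119,992 BTU = 81.2 therm → 81.2 × $1.57 = $127.48; + 5 × $20.47 standing = $229.83
Heat pump: 7,194,313 BTU / 3412 = 2,109 kWh heat; / 2.3 = 916.8 kWh in → × $0.209 = $191.60; + 5 × $15.10 standing = $267.10
Difference = |$229.83 − $267.10| = $37.27 ≈ $37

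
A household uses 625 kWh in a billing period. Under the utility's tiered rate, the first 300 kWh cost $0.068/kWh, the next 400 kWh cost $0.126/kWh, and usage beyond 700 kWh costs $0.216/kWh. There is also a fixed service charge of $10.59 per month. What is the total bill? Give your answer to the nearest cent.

First 300 kWh × $0.068 = $20.40
Next 325 kWh × $0.126 = $40.95
Remaining tier: 0 kWh (not reached)
Energy charge = $61.35; + service $10.59 = $71.94

$71.94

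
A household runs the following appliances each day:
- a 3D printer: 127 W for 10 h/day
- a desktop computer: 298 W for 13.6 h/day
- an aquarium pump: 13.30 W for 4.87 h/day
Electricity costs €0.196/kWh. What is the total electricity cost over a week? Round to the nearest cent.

3D printer: 127 W × 10 h × 7 d = 8,890 Wh = 8.89 kWh
desktop computer: 298 W × 13.6 h × 7 d = 28,370 Wh = 28.37 kWh
aquarium pump: 13.30 W × 4.87 h × 7 d = 453 Wh = 0.4534 kWh
Total energy = 8.89 + 28.37 + 0.4534 = 37.71 kWh
Cost = 37.71 kWh × €0.196 = €7.39

€7.39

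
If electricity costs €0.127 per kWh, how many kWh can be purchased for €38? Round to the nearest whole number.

€38 / €0.127 per kWh = 299.2 kWh

299 kWh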